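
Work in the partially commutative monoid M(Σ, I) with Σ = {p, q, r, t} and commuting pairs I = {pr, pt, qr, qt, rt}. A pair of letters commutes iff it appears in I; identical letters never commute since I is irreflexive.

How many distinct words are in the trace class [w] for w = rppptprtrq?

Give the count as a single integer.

#0=r has no predecessor
#1=p has no predecessor
#2=p depends on [1:p]
#3=p depends on [2:p]
#4=t has no predecessor
#5=p depends on [3:p]
#6=r depends on [0:r]
#7=t depends on [4:t]
#8=r depends on [6:r]
#9=q depends on [5:p]
sources: [0:r, 1:p, 4:t]
N(rest) = Σ N(rest − s) over sources s of rest; N(one piece) = 1:
  size 1 → [7]=1  [8]=1  [9]=1
  size 2 → [4,7]=1  [5,9]=1  [6,8]=1  [7,8]=2  [7,9]=2  [8,9]=2
  size 3 → [0,6,8]=1  [3,5,9]=1  [4,7,8]=3  [4,7,9]=3  [5,7,9]=3  [5,8,9]=3  [6,7,8]=3  [6,8,9]=3  [7,8,9]=6
  size 4 → [0,6,7,8]=4  [0,6,8,9]=4  [2,3,5,9]=1  [3,5,7,9]=4  [3,5,8,9]=4  [4,5,7,9]=6  [4,6,7,8]=6  [4,7,8,9]=12  [5,6,8,9]=6  [5,7,8,9]=12  [6,7,8,9]=12
  size 5 → [0,4,6,7,8]=10  [0,5,6,8,9]=10  [0,6,7,8,9]=20  [1,2,3,5,9]=1  [2,3,5,7,9]=5  [2,3,5,8,9]=5  [3,4,5,7,9]=10  [3,5,6,8,9]=10  [3,5,7,8,9]=20  [4,5,7,8,9]=30  [4,6,7,8,9]=30  [5,6,7,8,9]=30
  size 6 → [0,3,5,6,8,9]=20  [0,4,6,7,8,9]=60  [0,5,6,7,8,9]=60  [1,2,3,5,7,9]=6  [1,2,3,5,8,9]=6  [2,3,4,5,7,9]=15  [2,3,5,6,8,9]=15  [2,3,5,7,8,9]=30  [3,4,5,7,8,9]=60  [3,5,6,7,8,9]=60  [4,5,6,7,8,9]=90
  size 7 → [0,2,3,5,6,8,9]=35  [0,3,5,6,7,8,9]=140  [0,4,5,6,7,8,9]=210  [1,2,3,4,5,7,9]=21  [1,2,3,5,6,8,9]=21  [1,2,3,5,7,8,9]=42  [2,3,4,5,7,8,9]=105  [2,3,5,6,7,8,9]=105  [3,4,5,6,7,8,9]=210
  size 8 → [0,1,2,3,5,6,8,9]=56  [0,2,3,5,6,7,8,9]=280  [0,3,4,5,6,7,8,9]=560  [1,2,3,4,5,7,8,9]=168  [1,2,3,5,6,7,8,9]=168  [2,3,4,5,6,7,8,9]=420
  first=0(r) contributes 756
  first=1(p) contributes 1260
  first=4(t) contributes 504
|[w]| = 2520

2520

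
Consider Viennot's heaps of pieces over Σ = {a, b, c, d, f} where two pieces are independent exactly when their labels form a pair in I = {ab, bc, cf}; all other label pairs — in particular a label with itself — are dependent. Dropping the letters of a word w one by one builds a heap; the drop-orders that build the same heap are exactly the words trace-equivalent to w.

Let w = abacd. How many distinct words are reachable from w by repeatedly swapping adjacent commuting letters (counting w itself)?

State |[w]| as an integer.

piece 0:a — minimal
piece 1:b — minimal
piece 2:a rests on {0:a}
piece 3:c rests on {2:a}
piece 4:d rests on {1:b, 3:c}
minimal pieces: {0:a, 1:b}
ways to finish when only these pieces remain (= sum over removing one remaining piece with nothing left below it):
  1 left: {4}→1
  2 left: {1,4}→1  {3,4}→1
  3 left: {1,3,4}→2  {2,3,4}→1
  placing 0:a first → 3 extensions
  placing 1:b first → 1 extensions
total linear extensions = 4

4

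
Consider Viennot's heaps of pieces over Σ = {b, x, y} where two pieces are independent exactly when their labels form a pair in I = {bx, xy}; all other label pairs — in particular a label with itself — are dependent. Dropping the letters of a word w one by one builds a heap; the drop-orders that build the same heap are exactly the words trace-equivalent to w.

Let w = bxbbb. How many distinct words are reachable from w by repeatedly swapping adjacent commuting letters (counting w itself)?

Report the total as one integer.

5

piece 0:b — minimal
piece 1:x — minimal
piece 2:b rests on {0:b}
piece 3:b rests on {2:b}
piece 4:b rests on {3:b}
minimal pieces: {0:b, 1:x}
ways to finish when only these pieces remain (= sum over removing one remaining piece with nothing left below it):
  1 left: {1}→1  {4}→1
  2 left: {1,4}→2  {3,4}→1
  3 left: {1,3,4}→3  {2,3,4}→1
  placing 0:b first → 4 extensions
  placing 1:x first → 1 extensions
total linear extensions = 5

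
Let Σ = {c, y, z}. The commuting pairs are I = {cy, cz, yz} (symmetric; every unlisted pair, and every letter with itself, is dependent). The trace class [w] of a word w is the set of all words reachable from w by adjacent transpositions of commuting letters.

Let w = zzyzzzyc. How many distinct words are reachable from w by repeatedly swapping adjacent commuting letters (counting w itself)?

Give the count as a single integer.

#0=z has no predecessor
#1=z depends on [0:z]
#2=y has no predecessor
#3=z depends on [1:z]
#4=z depends on [3:z]
#5=z depends on [4:z]
#6=y depends on [2:y]
#7=c has no predecessor
sources: [0:z, 2:y, 7:c]
N(rest) = Σ N(rest − s) over sources s of rest; N(one piece) = 1:
  size 1 → [5]=1  [6]=1  [7]=1
  size 2 → [2,6]=1  [4,5]=1  [5,6]=2  [5,7]=2  [6,7]=2
  size 3 → [2,5,6]=3  [2,6,7]=3  [3,4,5]=1  [4,5,6]=3  [4,5,7]=3  [5,6,7]=6
  size 4 → [1,3,4,5]=1  [2,4,5,6]=6  [2,5,6,7]=12  [3,4,5,6]=4  [3,4,5,7]=4  [4,5,6,7]=12
  size 5 → [0,1,3,4,5]=1  [1,3,4,5,6]=5  [1,3,4,5,7]=5  [2,3,4,5,6]=10  [2,4,5,6,7]=30  [3,4,5,6,7]=20
  size 6 → [0,1,3,4,5,6]=6  [0,1,3,4,5,7]=6  [1,2,3,4,5,6]=15  [1,3,4,5,6,7]=30  [2,3,4,5,6,7]=60
  first=0(z) contributes 105
  first=2(y) contributes 42
  first=7(c) contributes 21
|[w]| = 168

168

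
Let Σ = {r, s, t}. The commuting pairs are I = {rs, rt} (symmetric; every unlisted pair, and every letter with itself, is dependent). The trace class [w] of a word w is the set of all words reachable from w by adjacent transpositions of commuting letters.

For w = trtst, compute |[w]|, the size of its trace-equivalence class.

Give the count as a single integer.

#0=t has no predecessor
#1=r has no predecessor
#2=t depends on [0:t]
#3=s depends on [2:t]
#4=t depends on [3:s]
sources: [0:t, 1:r]
N(rest) = Σ N(rest − s) over sources s of rest; N(one piece) = 1:
  size 1 → [1]=1  [4]=1
  size 2 → [1,4]=2  [3,4]=1
  size 3 → [1,3,4]=3  [2,3,4]=1
  first=0(t) contributes 4
  first=1(r) contributes 1
|[w]| = 5

5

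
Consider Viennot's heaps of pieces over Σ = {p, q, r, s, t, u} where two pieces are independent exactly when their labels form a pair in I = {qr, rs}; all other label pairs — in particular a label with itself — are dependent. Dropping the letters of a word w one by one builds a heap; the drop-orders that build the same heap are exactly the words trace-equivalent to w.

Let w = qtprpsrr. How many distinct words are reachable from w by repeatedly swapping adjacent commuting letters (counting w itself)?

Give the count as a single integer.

3

#0=q has no predecessor
#1=t depends on [0:q]
#2=p depends on [1:t]
#3=r depends on [2:p]
#4=p depends on [3:r]
#5=s depends on [4:p]
#6=r depends on [4:p]
#7=r depends on [6:r]
sources: [0:q]
N(rest) = Σ N(rest − s) over sources s of rest; N(one piece) = 1:
  size 1 → [5]=1  [7]=1
  size 2 → [5,7]=2  [6,7]=1
  size 3 → [5,6,7]=3
  size 4 → [4,5,6,7]=3
  size 5 → [3,4,5,6,7]=3
  size 6 → [2,3,4,5,6,7]=3
  first=0(q) contributes 3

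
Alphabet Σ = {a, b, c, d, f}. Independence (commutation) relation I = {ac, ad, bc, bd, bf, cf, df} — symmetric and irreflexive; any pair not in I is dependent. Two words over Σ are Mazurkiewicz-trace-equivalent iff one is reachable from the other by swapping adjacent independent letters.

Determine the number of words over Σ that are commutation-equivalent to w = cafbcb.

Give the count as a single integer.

45

#0=c has no predecessor
#1=a has no predecessor
#2=f depends on [1:a]
#3=b depends on [1:a]
#4=c depends on [0:c]
#5=b depends on [3:b]
sources: [0:c, 1:a]
N(rest) = Σ N(rest − s) over sources s of rest; N(one piece) = 1:
  size 1 → [2]=1  [4]=1  [5]=1
  size 2 → [0,4]=1  [2,4]=2  [2,5]=2  [3,5]=1  [4,5]=2
  size 3 → [0,2,4]=3  [0,4,5]=3  [2,3,5]=3  [2,4,5]=6  [3,4,5]=3
  size 4 → [0,2,4,5]=12  [0,3,4,5]=6  [1,2,3,5]=3  [2,3,4,5]=12
  first=0(c) contributes 15
  first=1(a) contributes 30
|[w]| = 45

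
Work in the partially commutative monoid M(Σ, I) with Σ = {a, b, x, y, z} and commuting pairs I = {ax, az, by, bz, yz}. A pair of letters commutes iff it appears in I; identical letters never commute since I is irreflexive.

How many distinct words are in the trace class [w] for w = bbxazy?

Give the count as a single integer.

#0=b has no predecessor
#1=b depends on [0:b]
#2=x depends on [1:b]
#3=a depends on [1:b]
#4=z depends on [2:x]
#5=y depends on [2:x, 3:a]
sources: [0:b]
N(rest) = Σ N(rest − s) over sources s of rest; N(one piece) = 1:
  size 1 → [4]=1  [5]=1
  size 2 → [3,5]=1  [4,5]=2
  size 3 → [2,4,5]=2  [3,4,5]=3
  size 4 → [2,3,4,5]=5
  first=0(b) contributes 5

5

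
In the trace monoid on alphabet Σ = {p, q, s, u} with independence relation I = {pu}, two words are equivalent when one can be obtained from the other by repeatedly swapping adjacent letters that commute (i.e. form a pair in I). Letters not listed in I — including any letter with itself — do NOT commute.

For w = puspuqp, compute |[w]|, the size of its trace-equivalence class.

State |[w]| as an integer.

piece 0:p — minimal
piece 1:u — minimal
piece 2:s rests on {0:p, 1:u}
piece 3:p rests on {2:s}
piece 4:u rests on {2:s}
piece 5:q rests on {3:p, 4:u}
piece 6:p rests on {5:q}
minimal pieces: {0:p, 1:u}
ways to finish when only these pieces remain (= sum over removing one remaining piece with nothing left below it):
  1 left: {6}→1
  2 left: {5,6}→1
  3 left: {3,5,6}→1  {4,5,6}→1
  4 left: {3,4,5,6}→2
  5 left: {2,3,4,5,6}→2
  placing 0:p first → 2 extensions
  placing 1:u first → 2 extensions
total linear extensions = 4

4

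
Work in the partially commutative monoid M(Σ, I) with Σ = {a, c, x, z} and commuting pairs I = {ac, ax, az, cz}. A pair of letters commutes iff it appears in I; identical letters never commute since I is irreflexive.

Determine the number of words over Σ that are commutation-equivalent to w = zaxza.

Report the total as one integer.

10

#0=z has no predecessor
#1=a has no predecessor
#2=x depends on [0:z]
#3=z depends on [2:x]
#4=a depends on [1:a]
sources: [0:z, 1:a]
N(rest) = Σ N(rest − s) over sources s of rest; N(one piece) = 1:
  size 1 → [3]=1  [4]=1
  size 2 → [1,4]=1  [2,3]=1  [3,4]=2
  size 3 → [0,2,3]=1  [1,3,4]=3  [2,3,4]=3
  first=0(z) contributes 6
  first=1(a) contributes 4
|[w]| = 10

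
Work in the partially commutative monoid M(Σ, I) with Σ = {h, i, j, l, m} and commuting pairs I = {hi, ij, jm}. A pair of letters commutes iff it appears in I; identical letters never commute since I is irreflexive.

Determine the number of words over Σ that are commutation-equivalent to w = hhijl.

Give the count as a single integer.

4

drop 0:h onto floor
drop 1:h onto {0:h}
drop 2:i onto floor
drop 3:j onto {1:h}
drop 4:l onto {2:i, 3:j}
ground layer = {0:h, 2:i}
drop-orders for the pieces not yet dropped (sum over which currently-grounded one goes next):
  1 to go: {4} 1
  2 to go: {2,4} 1  {3,4} 1
  3 to go: {1,3,4} 1  {2,3,4} 2
  if 0:h drops first: 3 orders
  if 2:i drops first: 1 orders
heap linearizations: 4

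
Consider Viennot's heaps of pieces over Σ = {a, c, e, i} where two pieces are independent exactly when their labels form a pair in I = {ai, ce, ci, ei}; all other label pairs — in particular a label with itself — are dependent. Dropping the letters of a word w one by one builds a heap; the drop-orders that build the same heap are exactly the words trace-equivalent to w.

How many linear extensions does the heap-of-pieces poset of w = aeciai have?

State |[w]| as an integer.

30

piece 0:a — minimal
piece 1:e rests on {0:a}
piece 2:c rests on {0:a}
piece 3:i — minimal
piece 4:a rests on {1:e, 2:c}
piece 5:i rests on {3:i}
minimal pieces: {0:a, 3:i}
ways to finish when only these pieces remain (= sum over removing one remaining piece with nothing left below it):
  1 left: {4}→1  {5}→1
  2 left: {1,4}→1  {2,4}→1  {3,5}→1  {4,5}→2
  3 left: {1,2,4}→2  {1,4,5}→3  {2,4,5}→3  {3,4,5}→3
  4 left: {0,1,2,4}→2  {1,2,4,5}→8  {1,3,4,5}→6  {2,3,4,5}→6
  placing 0:a first → 20 extensions
  placing 3:i first → 10 extensions
total linear extensions = 30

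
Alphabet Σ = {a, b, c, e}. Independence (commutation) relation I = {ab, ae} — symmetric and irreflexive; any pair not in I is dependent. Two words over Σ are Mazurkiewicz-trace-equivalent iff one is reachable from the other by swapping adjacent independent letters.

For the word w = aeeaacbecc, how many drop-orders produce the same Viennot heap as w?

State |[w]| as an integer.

10

piece 0:a — minimal
piece 1:e — minimal
piece 2:e rests on {1:e}
piece 3:a rests on {0:a}
piece 4:a rests on {3:a}
piece 5:c rests on {2:e, 4:a}
piece 6:b rests on {5:c}
piece 7:e rests on {6:b}
piece 8:c rests on {7:e}
piece 9:c rests on {8:c}
minimal pieces: {0:a, 1:e}
ways to finish when only these pieces remain (= sum over removing one remaining piece with nothing left below it):
  1 left: {9}→1
  2 left: {8,9}→1
  3 left: {7,8,9}→1
  4 left: {6,7,8,9}→1
  5 left: {5,6,7,8,9}→1
  6 left: {2,5,6,7,8,9}→1  {4,5,6,7,8,9}→1
  7 left: {1,2,5,6,7,8,9}→1  {2,4,5,6,7,8,9}→2  {3,4,5,6,7,8,9}→1
  8 left: {0,3,4,5,6,7,8,9}→1  {1,2,4,5,6,7,8,9}→3  {2,3,4,5,6,7,8,9}→3
  placing 0:a first → 6 extensions
  placing 1:e first → 4 extensions
total linear extensions = 10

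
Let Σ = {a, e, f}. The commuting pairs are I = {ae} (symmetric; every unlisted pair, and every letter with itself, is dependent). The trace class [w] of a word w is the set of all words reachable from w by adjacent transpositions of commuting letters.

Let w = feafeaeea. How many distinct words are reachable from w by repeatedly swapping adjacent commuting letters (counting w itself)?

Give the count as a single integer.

20

#0=f has no predecessor
#1=e depends on [0:f]
#2=a depends on [0:f]
#3=f depends on [1:e, 2:a]
#4=e depends on [3:f]
#5=a depends on [3:f]
#6=e depends on [4:e]
#7=e depends on [6:e]
#8=a depends on [5:a]
sources: [0:f]
N(rest) = Σ N(rest − s) over sources s of rest; N(one piece) = 1:
  size 1 → [7]=1  [8]=1
  size 2 → [5,8]=1  [6,7]=1  [7,8]=2
  size 3 → [4,6,7]=1  [5,7,8]=3  [6,7,8]=3
  size 4 → [4,6,7,8]=4  [5,6,7,8]=6
  size 5 → [4,5,6,7,8]=10
  size 6 → [3,4,5,6,7,8]=10
  size 7 → [1,3,4,5,6,7,8]=10  [2,3,4,5,6,7,8]=10
  first=0(f) contributes 20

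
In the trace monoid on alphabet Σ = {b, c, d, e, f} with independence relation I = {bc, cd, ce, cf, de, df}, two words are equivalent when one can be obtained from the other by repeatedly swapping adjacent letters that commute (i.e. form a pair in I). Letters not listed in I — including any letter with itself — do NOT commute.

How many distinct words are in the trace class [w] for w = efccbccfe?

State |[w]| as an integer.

126

drop 0:e onto floor
drop 1:f onto {0:e}
drop 2:c onto floor
drop 3:c onto {2:c}
drop 4:b onto {1:f}
drop 5:c onto {3:c}
drop 6:c onto {5:c}
drop 7:f onto {4:b}
drop 8:e onto {7:f}
ground layer = {0:e, 2:c}
drop-orders for the pieces not yet dropped (sum over which currently-grounded one goes next):
  1 to go: {6} 1  {8} 1
  2 to go: {5,6} 1  {6,8} 2  {7,8} 1
  3 to go: {3,5,6} 1  {4,7,8} 1  {5,6,8} 3  {6,7,8} 3
  4 to go: {1,4,7,8} 1  {2,3,5,6} 1  {3,5,6,8} 4  {4,6,7,8} 4  {5,6,7,8} 6
  5 to go: {0,1,4,7,8} 1  {1,4,6,7,8} 5  {2,3,5,6,8} 5  {3,5,6,7,8} 10  {4,5,6,7,8} 10
  6 to go: {0,1,4,6,7,8} 6  {1,4,5,6,7,8} 15  {2,3,5,6,7,8} 15  {3,4,5,6,7,8} 20
  7 to go: {0,1,4,5,6,7,8} 21  {1,3,4,5,6,7,8} 35  {2,3,4,5,6,7,8} 35
  if 0:e drops first: 70 orders
  if 2:c drops first: 56 orders
heap linearizations: 126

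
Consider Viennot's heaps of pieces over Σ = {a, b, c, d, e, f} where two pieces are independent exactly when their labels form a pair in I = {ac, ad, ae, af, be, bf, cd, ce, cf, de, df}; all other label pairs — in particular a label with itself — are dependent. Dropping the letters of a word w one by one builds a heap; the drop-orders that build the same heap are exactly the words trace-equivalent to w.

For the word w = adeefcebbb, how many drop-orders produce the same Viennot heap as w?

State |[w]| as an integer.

1260

#0=a has no predecessor
#1=d has no predecessor
#2=e has no predecessor
#3=e depends on [2:e]
#4=f depends on [3:e]
#5=c has no predecessor
#6=e depends on [4:f]
#7=b depends on [0:a, 1:d, 5:c]
#8=b depends on [7:b]
#9=b depends on [8:b]
sources: [0:a, 1:d, 2:e, 5:c]
N(rest) = Σ N(rest − s) over sources s of rest; N(one piece) = 1:
  size 1 → [6]=1  [9]=1
  size 2 → [4,6]=1  [6,9]=2  [8,9]=1
  size 3 → [3,4,6]=1  [4,6,9]=3  [6,8,9]=3  [7,8,9]=1
  size 4 → [0,7,8,9]=1  [1,7,8,9]=1  [2,3,4,6]=1  [3,4,6,9]=4  [4,6,8,9]=6  [5,7,8,9]=1  [6,7,8,9]=4
  size 5 → [0,1,7,8,9]=2  [0,5,7,8,9]=2  [0,6,7,8,9]=5  [1,5,7,8,9]=2  [1,6,7,8,9]=5  [2,3,4,6,9]=5  [3,4,6,8,9]=10  [4,6,7,8,9]=10  [5,6,7,8,9]=5
  size 6 → [0,1,5,7,8,9]=6  [0,1,6,7,8,9]=12  [0,4,6,7,8,9]=15  [0,5,6,7,8,9]=12  [1,4,6,7,8,9]=15  [1,5,6,7,8,9]=12  [2,3,4,6,8,9]=15  [3,4,6,7,8,9]=20  [4,5,6,7,8,9]=15
  size 7 → [0,1,4,6,7,8,9]=42  [0,1,5,6,7,8,9]=42  [0,3,4,6,7,8,9]=35  [0,4,5,6,7,8,9]=42  [1,3,4,6,7,8,9]=35  [1,4,5,6,7,8,9]=42  [2,3,4,6,7,8,9]=35  [3,4,5,6,7,8,9]=35
  size 8 → [0,1,3,4,6,7,8,9]=112  [0,1,4,5,6,7,8,9]=168  [0,2,3,4,6,7,8,9]=70  [0,3,4,5,6,7,8,9]=112  [1,2,3,4,6,7,8,9]=70  [1,3,4,5,6,7,8,9]=112  [2,3,4,5,6,7,8,9]=70
  first=0(a) contributes 252
  first=1(d) contributes 252
  first=2(e) contributes 504
  first=5(c) contributes 252
|[w]| = 1260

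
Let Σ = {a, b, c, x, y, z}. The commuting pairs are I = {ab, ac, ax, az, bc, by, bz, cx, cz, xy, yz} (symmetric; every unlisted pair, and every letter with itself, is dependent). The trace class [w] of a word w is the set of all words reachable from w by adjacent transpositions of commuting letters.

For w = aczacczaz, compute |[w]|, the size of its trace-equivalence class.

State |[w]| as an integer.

0(a) covers ∅
1(c) covers ∅
2(z) covers ∅
3(a) covers 0:a
4(c) covers 1:c
5(c) covers 4:c
6(z) covers 2:z
7(a) covers 3:a
8(z) covers 6:z
floor of heap: 0:a, 1:c, 2:z
completions by unplaced set U, small U first (add the entries for U minus each lowest piece of U):
  |U|=1: {5}:1  {7}:1  {8}:1
  |U|=2: {3,7}:1  {4,5}:1  {5,7}:2  {5,8}:2  {6,8}:1  {7,8}:2
  |U|=3: {0,3,7}:1  {1,4,5}:1  {2,6,8}:1  {3,5,7}:3  {3,7,8}:3  {4,5,7}:3  {4,5,8}:3  {5,6,8}:3  {5,7,8}:6  {6,7,8}:3
  |U|=4: {0,3,5,7}:4  {0,3,7,8}:4  {1,4,5,7}:4  {1,4,5,8}:4  {2,5,6,8}:4  {2,6,7,8}:4  {3,4,5,7}:6  {3,5,7,8}:12  {3,6,7,8}:6  {4,5,6,8}:6  {4,5,7,8}:12  {5,6,7,8}:12
  |U|=5: {0,3,4,5,7}:10  {0,3,5,7,8}:20  {0,3,6,7,8}:10  {1,3,4,5,7}:10  {1,4,5,6,8}:10  {1,4,5,7,8}:20  {2,3,6,7,8}:10  {2,4,5,6,8}:10  {2,5,6,7,8}:20  {3,4,5,7,8}:30  {3,5,6,7,8}:30  {4,5,6,7,8}:30
  |U|=6: {0,1,3,4,5,7}:20  {0,2,3,6,7,8}:20  {0,3,4,5,7,8}:60  {0,3,5,6,7,8}:60  {1,2,4,5,6,8}:20  {1,3,4,5,7,8}:60  {1,4,5,6,7,8}:60  {2,3,5,6,7,8}:60  {2,4,5,6,7,8}:60  {3,4,5,6,7,8}:90
  |U|=7: {0,1,3,4,5,7,8}:140  {0,2,3,5,6,7,8}:140  {0,3,4,5,6,7,8}:210  {1,2,4,5,6,7,8}:140  {1,3,4,5,6,7,8}:210  {2,3,4,5,6,7,8}:210
  start at 0(a): 560
  start at 1(c): 560
  start at 2(z): 560
sum over floor = 1680

1680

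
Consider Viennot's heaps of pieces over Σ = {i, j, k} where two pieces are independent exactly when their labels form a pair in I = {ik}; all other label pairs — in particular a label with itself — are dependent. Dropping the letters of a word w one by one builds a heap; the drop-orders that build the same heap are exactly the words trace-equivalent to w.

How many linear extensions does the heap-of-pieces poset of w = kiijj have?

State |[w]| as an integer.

0(k) covers ∅
1(i) covers ∅
2(i) covers 1:i
3(j) covers 0:k, 2:i
4(j) covers 3:j
floor of heap: 0:k, 1:i
completions by unplaced set U, small U first (add the entries for U minus each lowest piece of U):
  |U|=1: {4}:1
  |U|=2: {3,4}:1
  |U|=3: {0,3,4}:1  {2,3,4}:1
  start at 0(k): 1
  start at 1(i): 2
sum over floor = 3

3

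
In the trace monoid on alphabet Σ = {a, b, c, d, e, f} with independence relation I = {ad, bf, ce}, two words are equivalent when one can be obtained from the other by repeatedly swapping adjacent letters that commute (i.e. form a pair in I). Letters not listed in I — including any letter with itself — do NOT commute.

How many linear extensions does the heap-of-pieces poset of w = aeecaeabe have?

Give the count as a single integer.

piece 0:a — minimal
piece 1:e rests on {0:a}
piece 2:e rests on {1:e}
piece 3:c rests on {0:a}
piece 4:a rests on {2:e, 3:c}
piece 5:e rests on {4:a}
piece 6:a rests on {5:e}
piece 7:b rests on {6:a}
piece 8:e rests on {7:b}
minimal pieces: {0:a}
ways to finish when only these pieces remain (= sum over removing one remaining piece with nothing left below it):
  1 left: {8}→1
  2 left: {7,8}→1
  3 left: {6,7,8}→1
  4 left: {5,6,7,8}→1
  5 left: {4,5,6,7,8}→1
  6 left: {2,4,5,6,7,8}→1  {3,4,5,6,7,8}→1
  7 left: {1,2,4,5,6,7,8}→1  {2,3,4,5,6,7,8}→2
  placing 0:a first → 3 extensions

3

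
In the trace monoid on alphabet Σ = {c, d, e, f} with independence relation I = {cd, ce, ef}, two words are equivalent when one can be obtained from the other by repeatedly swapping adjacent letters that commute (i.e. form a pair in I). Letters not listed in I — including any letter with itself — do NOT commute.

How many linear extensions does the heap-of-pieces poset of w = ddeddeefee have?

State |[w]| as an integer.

5

0(d) covers ∅
1(d) covers 0:d
2(e) covers 1:d
3(d) covers 2:e
4(d) covers 3:d
5(e) covers 4:d
6(e) covers 5:e
7(f) covers 4:d
8(e) covers 6:e
9(e) covers 8:e
floor of heap: 0:d
completions by unplaced set U, small U first (add the entries for U minus each lowest piece of U):
  |U|=1: {7}:1  {9}:1
  |U|=2: {7,9}:2  {8,9}:1
  |U|=3: {6,8,9}:1  {7,8,9}:3
  |U|=4: {5,6,8,9}:1  {6,7,8,9}:4
  |U|=5: {5,6,7,8,9}:5
  |U|=6: {4,5,6,7,8,9}:5
  |U|=7: {3,4,5,6,7,8,9}:5
  |U|=8: {2,3,4,5,6,7,8,9}:5
  start at 0(d): 5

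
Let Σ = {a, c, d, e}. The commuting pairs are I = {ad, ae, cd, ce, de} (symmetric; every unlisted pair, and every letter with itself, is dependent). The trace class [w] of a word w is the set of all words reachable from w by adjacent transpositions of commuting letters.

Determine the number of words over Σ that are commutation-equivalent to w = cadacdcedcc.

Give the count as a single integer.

1320

piece 0:c — minimal
piece 1:a rests on {0:c}
piece 2:d — minimal
piece 3:a rests on {1:a}
piece 4:c rests on {3:a}
piece 5:d rests on {2:d}
piece 6:c rests on {4:c}
piece 7:e — minimal
piece 8:d rests on {5:d}
piece 9:c rests on {6:c}
piece 10:c rests on {9:c}
minimal pieces: {0:c, 2:d, 7:e}
ways to finish when only these pieces remain (= sum over removing one remaining piece with nothing left below it):
  1 left: {7}→1  {8}→1  {10}→1
  2 left: {5,8}→1  {7,8}→2  {7,10}→2  {8,10}→2  {9,10}→1
  3 left: {2,5,8}→1  {5,7,8}→3  {5,8,10}→3  {6,9,10}→1  {7,8,10}→6  {7,9,10}→3  {8,9,10}→3
  4 left: {2,5,7,8}→4  {2,5,8,10}→4  {4,6,9,10}→1  {5,7,8,10}→12  {5,8,9,10}→6  {6,7,9,10}→4  {6,8,9,10}→4  {7,8,9,10}→12
  5 left: {2,5,7,8,10}→20  {2,5,8,9,10}→10  {3,4,6,9,10}→1  {4,6,7,9,10}→5  {4,6,8,9,10}→5  {5,6,8,9,10}→10  {5,7,8,9,10}→30  {6,7,8,9,10}→20
  6 left: {1,3,4,6,9,10}→1  {2,5,6,8,9,10}→20  {2,5,7,8,9,10}→60  {3,4,6,7,9,10}→6  {3,4,6,8,9,10}→6  {4,5,6,8,9,10}→15  {4,6,7,8,9,10}→30  {5,6,7,8,9,10}→60
  7 left: {0,1,3,4,6,9,10}→1  {1,3,4,6,7,9,10}→7  {1,3,4,6,8,9,10}→7  {2,4,5,6,8,9,10}→35  {2,5,6,7,8,9,10}→140  {3,4,5,6,8,9,10}→21  {3,4,6,7,8,9,10}→42  {4,5,6,7,8,9,10}→105
  8 left: {0,1,3,4,6,7,9,10}→8  {0,1,3,4,6,8,9,10}→8  {1,3,4,5,6,8,9,10}→28  {1,3,4,6,7,8,9,10}→56  {2,3,4,5,6,8,9,10}→56  {2,4,5,6,7,8,9,10}→280  {3,4,5,6,7,8,9,10}→168
  9 left: {0,1,3,4,5,6,8,9,10}→36  {0,1,3,4,6,7,8,9,10}→72  {1,2,3,4,5,6,8,9,10}→84  {1,3,4,5,6,7,8,9,10}→252  {2,3,4,5,6,7,8,9,10}→504
  placing 0:c first → 840 extensions
  placing 2:d first → 360 extensions
  placing 7:e first → 120 extensions
total linear extensions = 1320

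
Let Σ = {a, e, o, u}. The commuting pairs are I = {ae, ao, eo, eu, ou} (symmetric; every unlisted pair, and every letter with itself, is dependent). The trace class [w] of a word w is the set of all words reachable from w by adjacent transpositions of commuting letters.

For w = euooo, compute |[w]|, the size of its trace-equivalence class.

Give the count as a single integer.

drop 0:e onto floor
drop 1:u onto floor
drop 2:o onto floor
drop 3:o onto {2:o}
drop 4:o onto {3:o}
ground layer = {0:e, 1:u, 2:o}
drop-orders for the pieces not yet dropped (sum over which currently-grounded one goes next):
  1 to go: {0} 1  {1} 1  {4} 1
  2 to go: {0,1} 2  {0,4} 2  {1,4} 2  {3,4} 1
  3 to go: {0,1,4} 6  {0,3,4} 3  {1,3,4} 3  {2,3,4} 1
  if 0:e drops first: 4 orders
  if 1:u drops first: 4 orders
  if 2:o drops first: 12 orders
heap linearizations: 20

20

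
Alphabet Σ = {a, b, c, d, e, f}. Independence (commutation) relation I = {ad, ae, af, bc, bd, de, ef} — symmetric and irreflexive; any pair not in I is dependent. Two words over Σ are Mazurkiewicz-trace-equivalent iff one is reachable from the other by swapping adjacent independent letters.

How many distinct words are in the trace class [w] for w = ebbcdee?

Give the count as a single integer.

12

#0=e has no predecessor
#1=b depends on [0:e]
#2=b depends on [1:b]
#3=c depends on [0:e]
#4=d depends on [3:c]
#5=e depends on [2:b, 3:c]
#6=e depends on [5:e]
sources: [0:e]
N(rest) = Σ N(rest − s) over sources s of rest; N(one piece) = 1:
  size 1 → [4]=1  [6]=1
  size 2 → [4,6]=2  [5,6]=1
  size 3 → [2,5,6]=1  [4,5,6]=3
  size 4 → [1,2,5,6]=1  [2,4,5,6]=4  [3,4,5,6]=3
  size 5 → [1,2,4,5,6]=5  [2,3,4,5,6]=7
  first=0(e) contributes 12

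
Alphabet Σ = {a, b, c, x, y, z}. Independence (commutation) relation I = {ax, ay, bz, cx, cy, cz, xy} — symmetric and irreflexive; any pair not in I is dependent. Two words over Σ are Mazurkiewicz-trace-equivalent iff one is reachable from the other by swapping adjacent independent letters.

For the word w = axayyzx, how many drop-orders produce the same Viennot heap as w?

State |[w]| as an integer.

30

drop 0:a onto floor
drop 1:x onto floor
drop 2:a onto {0:a}
drop 3:y onto floor
drop 4:y onto {3:y}
drop 5:z onto {1:x, 2:a, 4:y}
drop 6:x onto {5:z}
ground layer = {0:a, 1:x, 3:y}
drop-orders for the pieces not yet dropped (sum over which currently-grounded one goes next):
  1 to go: {6} 1
  2 to go: {5,6} 1
  3 to go: {1,5,6} 1  {2,5,6} 1  {4,5,6} 1
  4 to go: {0,2,5,6} 1  {1,2,5,6} 2  {1,4,5,6} 2  {2,4,5,6} 2  {3,4,5,6} 1
  5 to go: {0,1,2,5,6} 3  {0,2,4,5,6} 3  {1,2,4,5,6} 6  {1,3,4,5,6} 3  {2,3,4,5,6} 3
  if 0:a drops first: 12 orders
  if 1:x drops first: 6 orders
  if 3:y drops first: 12 orders
heap linearizations: 30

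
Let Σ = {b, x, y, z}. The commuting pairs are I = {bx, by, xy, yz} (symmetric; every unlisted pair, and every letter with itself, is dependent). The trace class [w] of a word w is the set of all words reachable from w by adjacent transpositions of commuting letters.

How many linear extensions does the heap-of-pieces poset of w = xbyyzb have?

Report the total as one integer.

30

0(x) covers ∅
1(b) covers ∅
2(y) covers ∅
3(y) covers 2:y
4(z) covers 0:x, 1:b
5(b) covers 4:z
floor of heap: 0:x, 1:b, 2:y
completions by unplaced set U, small U first (add the entries for U minus each lowest piece of U):
  |U|=1: {3}:1  {5}:1
  |U|=2: {2,3}:1  {3,5}:2  {4,5}:1
  |U|=3: {0,4,5}:1  {1,4,5}:1  {2,3,5}:3  {3,4,5}:3
  |U|=4: {0,1,4,5}:2  {0,3,4,5}:4  {1,3,4,5}:4  {2,3,4,5}:6
  start at 0(x): 10
  start at 1(b): 10
  start at 2(y): 10
sum over floor = 30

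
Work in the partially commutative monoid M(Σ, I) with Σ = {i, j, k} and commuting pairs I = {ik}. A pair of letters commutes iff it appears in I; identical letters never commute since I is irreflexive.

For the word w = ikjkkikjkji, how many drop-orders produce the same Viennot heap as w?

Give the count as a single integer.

#0=i has no predecessor
#1=k has no predecessor
#2=j depends on [0:i, 1:k]
#3=k depends on [2:j]
#4=k depends on [3:k]
#5=i depends on [2:j]
#6=k depends on [4:k]
#7=j depends on [5:i, 6:k]
#8=k depends on [7:j]
#9=j depends on [8:k]
#10=i depends on [9:j]
sources: [0:i, 1:k]
N(rest) = Σ N(rest − s) over sources s of rest; N(one piece) = 1:
  size 1 → [10]=1
  size 2 → [9,10]=1
  size 3 → [8,9,10]=1
  size 4 → [7,8,9,10]=1
  size 5 → [5,7,8,9,10]=1  [6,7,8,9,10]=1
  size 6 → [4,6,7,8,9,10]=1  [5,6,7,8,9,10]=2
  size 7 → [3,4,6,7,8,9,10]=1  [4,5,6,7,8,9,10]=3
  size 8 → [3,4,5,6,7,8,9,10]=4
  size 9 → [2,3,4,5,6,7,8,9,10]=4
  first=0(i) contributes 4
  first=1(k) contributes 4
|[w]| = 8

8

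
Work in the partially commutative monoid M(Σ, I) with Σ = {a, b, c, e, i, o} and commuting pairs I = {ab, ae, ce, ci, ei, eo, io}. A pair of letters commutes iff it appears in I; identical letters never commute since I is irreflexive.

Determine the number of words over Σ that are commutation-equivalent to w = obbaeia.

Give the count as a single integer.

drop 0:o onto floor
drop 1:b onto {0:o}
drop 2:b onto {1:b}
drop 3:a onto {0:o}
drop 4:e onto {2:b}
drop 5:i onto {2:b, 3:a}
drop 6:a onto {5:i}
ground layer = {0:o}
drop-orders for the pieces not yet dropped (sum over which currently-grounded one goes next):
  1 to go: {4} 1  {6} 1
  2 to go: {4,6} 2  {5,6} 1
  3 to go: {3,5,6} 1  {4,5,6} 3
  4 to go: {2,4,5,6} 3  {3,4,5,6} 4
  5 to go: {1,2,4,5,6} 3  {2,3,4,5,6} 7
  if 0:o drops first: 10 orders

10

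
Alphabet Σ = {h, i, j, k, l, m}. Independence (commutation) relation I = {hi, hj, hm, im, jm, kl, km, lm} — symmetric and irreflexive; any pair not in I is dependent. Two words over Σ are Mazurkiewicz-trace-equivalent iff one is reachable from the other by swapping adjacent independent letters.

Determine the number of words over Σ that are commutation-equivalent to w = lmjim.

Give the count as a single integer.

10

drop 0:l onto floor
drop 1:m onto floor
drop 2:j onto {0:l}
drop 3:i onto {2:j}
drop 4:m onto {1:m}
ground layer = {0:l, 1:m}
drop-orders for the pieces not yet dropped (sum over which currently-grounded one goes next):
  1 to go: {3} 1  {4} 1
  2 to go: {1,4} 1  {2,3} 1  {3,4} 2
  3 to go: {0,2,3} 1  {1,3,4} 3  {2,3,4} 3
  if 0:l drops first: 6 orders
  if 1:m drops first: 4 orders
heap linearizations: 10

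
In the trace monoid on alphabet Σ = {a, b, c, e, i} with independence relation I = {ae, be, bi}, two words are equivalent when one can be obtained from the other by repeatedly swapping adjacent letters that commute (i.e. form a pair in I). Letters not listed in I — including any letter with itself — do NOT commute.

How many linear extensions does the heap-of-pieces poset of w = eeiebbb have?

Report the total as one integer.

piece 0:e — minimal
piece 1:e rests on {0:e}
piece 2:i rests on {1:e}
piece 3:e rests on {2:i}
piece 4:b — minimal
piece 5:b rests on {4:b}
piece 6:b rests on {5:b}
minimal pieces: {0:e, 4:b}
ways to finish when only these pieces remain (= sum over removing one remaining piece with nothing left below it):
  1 left: {3}→1  {6}→1
  2 left: {2,3}→1  {3,6}→2  {5,6}→1
  3 left: {1,2,3}→1  {2,3,6}→3  {3,5,6}→3  {4,5,6}→1
  4 left: {0,1,2,3}→1  {1,2,3,6}→4  {2,3,5,6}→6  {3,4,5,6}→4
  5 left: {0,1,2,3,6}→5  {1,2,3,5,6}→10  {2,3,4,5,6}→10
  placing 0:e first → 20 extensions
  placing 4:b first → 15 extensions
total linear extensions = 35

35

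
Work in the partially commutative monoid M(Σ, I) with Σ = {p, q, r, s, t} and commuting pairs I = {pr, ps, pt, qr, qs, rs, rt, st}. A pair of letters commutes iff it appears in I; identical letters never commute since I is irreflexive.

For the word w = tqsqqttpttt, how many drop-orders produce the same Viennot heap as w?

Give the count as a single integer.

66

#0=t has no predecessor
#1=q depends on [0:t]
#2=s has no predecessor
#3=q depends on [1:q]
#4=q depends on [3:q]
#5=t depends on [4:q]
#6=t depends on [5:t]
#7=p depends on [4:q]
#8=t depends on [6:t]
#9=t depends on [8:t]
#10=t depends on [9:t]
sources: [0:t, 2:s]
N(rest) = Σ N(rest − s) over sources s of rest; N(one piece) = 1:
  size 1 → [2]=1  [7]=1  [10]=1
  size 2 → [2,7]=2  [2,10]=2  [7,10]=2  [9,10]=1
  size 3 → [2,7,10]=6  [2,9,10]=3  [7,9,10]=3  [8,9,10]=1
  size 4 → [2,7,9,10]=12  [2,8,9,10]=4  [6,8,9,10]=1  [7,8,9,10]=4
  size 5 → [2,6,8,9,10]=5  [2,7,8,9,10]=20  [5,6,8,9,10]=1  [6,7,8,9,10]=5
  size 6 → [2,5,6,8,9,10]=6  [2,6,7,8,9,10]=30  [5,6,7,8,9,10]=6
  size 7 → [2,5,6,7,8,9,10]=42  [4,5,6,7,8,9,10]=6
  size 8 → [2,4,5,6,7,8,9,10]=48  [3,4,5,6,7,8,9,10]=6
  size 9 → [1,3,4,5,6,7,8,9,10]=6  [2,3,4,5,6,7,8,9,10]=54
  first=0(t) contributes 60
  first=2(s) contributes 6
|[w]| = 66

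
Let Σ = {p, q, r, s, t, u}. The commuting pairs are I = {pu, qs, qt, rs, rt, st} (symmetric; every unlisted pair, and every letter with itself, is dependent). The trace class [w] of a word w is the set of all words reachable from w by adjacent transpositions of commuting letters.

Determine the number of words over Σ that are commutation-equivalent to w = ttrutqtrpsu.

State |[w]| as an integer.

18

0(t) covers ∅
1(t) covers 0:t
2(r) covers ∅
3(u) covers 1:t, 2:r
4(t) covers 3:u
5(q) covers 3:u
6(t) covers 4:t
7(r) covers 5:q
8(p) covers 6:t, 7:r
9(s) covers 8:p
10(u) covers 9:s
floor of heap: 0:t, 2:r
completions by unplaced set U, small U first (add the entries for U minus each lowest piece of U):
  |U|=1: {10}:1
  |U|=2: {9,10}:1
  |U|=3: {8,9,10}:1
  |U|=4: {6,8,9,10}:1  {7,8,9,10}:1
  |U|=5: {4,6,8,9,10}:1  {5,7,8,9,10}:1  {6,7,8,9,10}:2
  |U|=6: {4,6,7,8,9,10}:3  {5,6,7,8,9,10}:3
  |U|=7: {4,5,6,7,8,9,10}:6
  |U|=8: {3,4,5,6,7,8,9,10}:6
  |U|=9: {1,3,4,5,6,7,8,9,10}:6  {2,3,4,5,6,7,8,9,10}:6
  start at 0(t): 12
  start at 2(r): 6
sum over floor = 18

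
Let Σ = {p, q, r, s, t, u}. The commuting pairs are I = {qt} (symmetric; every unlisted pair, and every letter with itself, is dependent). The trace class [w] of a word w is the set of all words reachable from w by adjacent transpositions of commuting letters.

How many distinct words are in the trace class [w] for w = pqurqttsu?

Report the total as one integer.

3

drop 0:p onto floor
drop 1:q onto {0:p}
drop 2:u onto {1:q}
drop 3:r onto {2:u}
drop 4:q onto {3:r}
drop 5:t onto {3:r}
drop 6:t onto {5:t}
drop 7:s onto {4:q, 6:t}
drop 8:u onto {7:s}
ground layer = {0:p}
drop-orders for the pieces not yet dropped (sum over which currently-grounded one goes next):
  1 to go: {8} 1
  2 to go: {7,8} 1
  3 to go: {4,7,8} 1  {6,7,8} 1
  4 to go: {4,6,7,8} 2  {5,6,7,8} 1
  5 to go: {4,5,6,7,8} 3
  6 to go: {3,4,5,6,7,8} 3
  7 to go: {2,3,4,5,6,7,8} 3
  if 0:p drops first: 3 orders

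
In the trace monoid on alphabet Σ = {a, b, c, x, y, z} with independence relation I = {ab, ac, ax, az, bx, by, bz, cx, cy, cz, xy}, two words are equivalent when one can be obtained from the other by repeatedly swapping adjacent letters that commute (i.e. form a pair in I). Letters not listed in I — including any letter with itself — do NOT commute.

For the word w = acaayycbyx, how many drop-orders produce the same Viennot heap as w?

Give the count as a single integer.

840

0(a) covers ∅
1(c) covers ∅
2(a) covers 0:a
3(a) covers 2:a
4(y) covers 3:a
5(y) covers 4:y
6(c) covers 1:c
7(b) covers 6:c
8(y) covers 5:y
9(x) covers ∅
floor of heap: 0:a, 1:c, 9:x
completions by unplaced set U, small U first (add the entries for U minus each lowest piece of U):
  |U|=1: {7}:1  {8}:1  {9}:1
  |U|=2: {5,8}:1  {6,7}:1  {7,8}:2  {7,9}:2  {8,9}:2
  |U|=3: {1,6,7}:1  {4,5,8}:1  {5,7,8}:3  {5,8,9}:3  {6,7,8}:3  {6,7,9}:3  {7,8,9}:6
  |U|=4: {1,6,7,8}:4  {1,6,7,9}:4  {3,4,5,8}:1  {4,5,7,8}:4  {4,5,8,9}:4  {5,6,7,8}:6  {5,7,8,9}:12  {6,7,8,9}:12
  |U|=5: {1,5,6,7,8}:10  {1,6,7,8,9}:20  {2,3,4,5,8}:1  {3,4,5,7,8}:5  {3,4,5,8,9}:5  {4,5,6,7,8}:10  {4,5,7,8,9}:20  {5,6,7,8,9}:30
  |U|=6: {0,2,3,4,5,8}:1  {1,4,5,6,7,8}:20  {1,5,6,7,8,9}:60  {2,3,4,5,7,8}:6  {2,3,4,5,8,9}:6  {3,4,5,6,7,8}:15  {3,4,5,7,8,9}:30  {4,5,6,7,8,9}:60
  |U|=7: {0,2,3,4,5,7,8}:7  {0,2,3,4,5,8,9}:7  {1,3,4,5,6,7,8}:35  {1,4,5,6,7,8,9}:140  {2,3,4,5,6,7,8}:21  {2,3,4,5,7,8,9}:42  {3,4,5,6,7,8,9}:105
  |U|=8: {0,2,3,4,5,6,7,8}:28  {0,2,3,4,5,7,8,9}:56  {1,2,3,4,5,6,7,8}:56  {1,3,4,5,6,7,8,9}:280  {2,3,4,5,6,7,8,9}:168
  start at 0(a): 504
  start at 1(c): 252
  start at 9(x): 84
sum over floor = 840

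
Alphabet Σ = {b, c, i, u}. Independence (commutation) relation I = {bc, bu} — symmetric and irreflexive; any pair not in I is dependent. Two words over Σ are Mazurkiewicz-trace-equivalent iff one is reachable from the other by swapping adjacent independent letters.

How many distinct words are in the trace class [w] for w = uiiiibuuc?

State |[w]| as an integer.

drop 0:u onto floor
drop 1:i onto {0:u}
drop 2:i onto {1:i}
drop 3:i onto {2:i}
drop 4:i onto {3:i}
drop 5:b onto {4:i}
drop 6:u onto {4:i}
drop 7:u onto {6:u}
drop 8:c onto {7:u}
ground layer = {0:u}
drop-orders for the pieces not yet dropped (sum over which currently-grounded one goes next):
  1 to go: {5} 1  {8} 1
  2 to go: {5,8} 2  {7,8} 1
  3 to go: {5,7,8} 3  {6,7,8} 1
  4 to go: {5,6,7,8} 4
  5 to go: {4,5,6,7,8} 4
  6 to go: {3,4,5,6,7,8} 4
  7 to go: {2,3,4,5,6,7,8} 4
  if 0:u drops first: 4 orders

4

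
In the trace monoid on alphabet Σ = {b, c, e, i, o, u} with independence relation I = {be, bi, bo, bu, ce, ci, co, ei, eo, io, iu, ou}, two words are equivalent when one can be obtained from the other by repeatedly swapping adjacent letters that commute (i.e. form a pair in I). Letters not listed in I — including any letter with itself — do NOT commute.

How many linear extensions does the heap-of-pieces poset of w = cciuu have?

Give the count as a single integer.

5

drop 0:c onto floor
drop 1:c onto {0:c}
drop 2:i onto floor
drop 3:u onto {1:c}
drop 4:u onto {3:u}
ground layer = {0:c, 2:i}
drop-orders for the pieces not yet dropped (sum over which currently-grounded one goes next):
  1 to go: {2} 1  {4} 1
  2 to go: {2,4} 2  {3,4} 1
  3 to go: {1,3,4} 1  {2,3,4} 3
  if 0:c drops first: 4 orders
  if 2:i drops first: 1 orders
heap linearizations: 5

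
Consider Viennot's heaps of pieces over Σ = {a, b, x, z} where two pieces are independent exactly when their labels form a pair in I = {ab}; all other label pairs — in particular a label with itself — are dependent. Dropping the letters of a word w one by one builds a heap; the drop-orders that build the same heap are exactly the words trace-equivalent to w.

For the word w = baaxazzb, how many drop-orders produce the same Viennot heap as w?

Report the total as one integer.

0(b) covers ∅
1(a) covers ∅
2(a) covers 1:a
3(x) covers 0:b, 2:a
4(a) covers 3:x
5(z) covers 4:a
6(z) covers 5:z
7(b) covers 6:z
floor of heap: 0:b, 1:a
completions by unplaced set U, small U first (add the entries for U minus each lowest piece of U):
  |U|=1: {7}:1
  |U|=2: {6,7}:1
  |U|=3: {5,6,7}:1
  |U|=4: {4,5,6,7}:1
  |U|=5: {3,4,5,6,7}:1
  |U|=6: {0,3,4,5,6,7}:1  {2,3,4,5,6,7}:1
  start at 0(b): 1
  start at 1(a): 2
sum over floor = 3

3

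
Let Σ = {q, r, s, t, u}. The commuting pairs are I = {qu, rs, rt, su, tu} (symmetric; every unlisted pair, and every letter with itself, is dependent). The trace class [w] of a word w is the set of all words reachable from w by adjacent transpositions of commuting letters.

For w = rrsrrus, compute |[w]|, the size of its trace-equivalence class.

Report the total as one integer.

piece 0:r — minimal
piece 1:r rests on {0:r}
piece 2:s — minimal
piece 3:r rests on {1:r}
piece 4:r rests on {3:r}
piece 5:u rests on {4:r}
piece 6:s rests on {2:s}
minimal pieces: {0:r, 2:s}
ways to finish when only these pieces remain (= sum over removing one remaining piece with nothing left below it):
  1 left: {5}→1  {6}→1
  2 left: {2,6}→1  {4,5}→1  {5,6}→2
  3 left: {2,5,6}→3  {3,4,5}→1  {4,5,6}→3
  4 left: {1,3,4,5}→1  {2,4,5,6}→6  {3,4,5,6}→4
  5 left: {0,1,3,4,5}→1  {1,3,4,5,6}→5  {2,3,4,5,6}→10
  placing 0:r first → 15 extensions
  placing 2:s first → 6 extensions
total linear extensions = 21

21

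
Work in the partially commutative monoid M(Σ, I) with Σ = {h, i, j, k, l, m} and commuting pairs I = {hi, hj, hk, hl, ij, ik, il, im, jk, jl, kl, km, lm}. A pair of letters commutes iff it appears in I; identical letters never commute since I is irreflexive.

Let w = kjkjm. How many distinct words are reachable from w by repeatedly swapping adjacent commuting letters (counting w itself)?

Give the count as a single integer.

drop 0:k onto floor
drop 1:j onto floor
drop 2:k onto {0:k}
drop 3:j onto {1:j}
drop 4:m onto {3:j}
ground layer = {0:k, 1:j}
drop-orders for the pieces not yet dropped (sum over which currently-grounded one goes next):
  1 to go: {2} 1  {4} 1
  2 to go: {0,2} 1  {2,4} 2  {3,4} 1
  3 to go: {0,2,4} 3  {1,3,4} 1  {2,3,4} 3
  if 0:k drops first: 4 orders
  if 1:j drops first: 6 orders
heap linearizations: 10

10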